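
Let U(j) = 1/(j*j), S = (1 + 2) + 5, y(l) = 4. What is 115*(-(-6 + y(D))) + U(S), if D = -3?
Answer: 14721/64 ≈ 230.02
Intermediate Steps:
S = 8 (S = 3 + 5 = 8)
U(j) = j⁻²
115*(-(-6 + y(D))) + U(S) = 115*(-(-6 + 4)) + 8⁻² = 115*(-1*(-2)) + 1/64 = 115*2 + 1/64 = 230 + 1/64 = 14721/64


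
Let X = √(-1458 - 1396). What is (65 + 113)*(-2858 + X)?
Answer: -508724 + 178*I*√2854 ≈ -5.0872e+5 + 9509.3*I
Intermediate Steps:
X = I*√2854 (X = √(-2854) = I*√2854 ≈ 53.423*I)
(65 + 113)*(-2858 + X) = (65 + 113)*(-2858 + I*√2854) = 178*(-2858 + I*√2854) = -508724 + 178*I*√2854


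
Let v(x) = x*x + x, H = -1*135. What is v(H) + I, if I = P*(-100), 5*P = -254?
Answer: 23170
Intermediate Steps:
P = -254/5 (P = (⅕)*(-254) = -254/5 ≈ -50.800)
H = -135
v(x) = x + x² (v(x) = x² + x = x + x²)
I = 5080 (I = -254/5*(-100) = 5080)
v(H) + I = -135*(1 - 135) + 5080 = -135*(-134) + 5080 = 18090 + 5080 = 23170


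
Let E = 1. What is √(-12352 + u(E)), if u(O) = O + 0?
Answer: I*√12351 ≈ 111.14*I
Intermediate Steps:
u(O) = O
√(-12352 + u(E)) = √(-12352 + 1) = √(-12351) = I*√12351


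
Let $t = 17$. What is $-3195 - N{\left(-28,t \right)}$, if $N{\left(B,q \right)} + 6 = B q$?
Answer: $-2713$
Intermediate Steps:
$N{\left(B,q \right)} = -6 + B q$
$-3195 - N{\left(-28,t \right)} = -3195 - \left(-6 - 476\right) = -3195 - -482 = -3195 + 482 = -2713$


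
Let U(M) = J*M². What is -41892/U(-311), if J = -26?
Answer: 20946/1257373 ≈ 0.016659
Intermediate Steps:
U(M) = -26*M²
-41892/U(-311) = -41892/((-26*(-311)²)) = -41892/((-26*96721)) = -41892/(-2514746) = -41892*(-1/2514746) = 20946/1257373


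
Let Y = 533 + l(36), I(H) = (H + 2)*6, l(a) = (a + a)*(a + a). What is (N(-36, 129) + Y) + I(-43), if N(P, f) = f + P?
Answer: 5564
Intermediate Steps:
N(P, f) = P + f
l(a) = 4*a² (l(a) = (2*a)*(2*a) = 4*a²)
I(H) = 12 + 6*H (I(H) = (2 + H)*6 = 12 + 6*H)
Y = 5717 (Y = 533 + 4*36² = 533 + 4*1296 = 533 + 5184 = 5717)
(N(-36, 129) + Y) + I(-43) = ((-36 + 129) + 5717) + (12 + 6*(-43)) = (93 + 5717) + (12 - 258) = 5810 - 246 = 5564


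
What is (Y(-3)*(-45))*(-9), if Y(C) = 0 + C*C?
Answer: 3645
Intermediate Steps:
Y(C) = C² (Y(C) = 0 + C² = C²)
(Y(-3)*(-45))*(-9) = ((-3)²*(-45))*(-9) = (9*(-45))*(-9) = -405*(-9) = 3645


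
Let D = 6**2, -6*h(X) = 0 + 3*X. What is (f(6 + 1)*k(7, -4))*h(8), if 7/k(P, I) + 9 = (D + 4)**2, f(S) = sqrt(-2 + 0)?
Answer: -28*I*sqrt(2)/1591 ≈ -0.024889*I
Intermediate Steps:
h(X) = -X/2 (h(X) = -(0 + 3*X)/6 = -X/2)
D = 36
f(S) = I*sqrt(2) (f(S) = sqrt(-2) = I*sqrt(2))
k(P, I) = 7/1591 (k(P, I) = 7/(-9 + (36 + 4)**2) = 7/(-9 + 40**2) = 7/(-9 + 1600) = 7/1591)
(f(6 + 1)*k(7, -4))*h(8) = ((I*sqrt(2))*(7/1591))*(-1/2*8) = (7*I*sqrt(2)/1591)*(-4) = -28*I*sqrt(2)/1591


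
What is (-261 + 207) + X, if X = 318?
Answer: 264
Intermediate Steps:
(-261 + 207) + X = (-261 + 207) + 318 = -54 + 318 = 264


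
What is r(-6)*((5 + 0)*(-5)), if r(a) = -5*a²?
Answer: 4500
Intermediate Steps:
r(-6)*((5 + 0)*(-5)) = (-5*(-6)²)*((5 + 0)*(-5)) = (-5*36)*(5*(-5)) = -180*(-25) = 4500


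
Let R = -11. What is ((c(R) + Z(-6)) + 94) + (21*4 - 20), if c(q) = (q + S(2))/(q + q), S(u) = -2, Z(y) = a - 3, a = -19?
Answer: 3005/22 ≈ 136.59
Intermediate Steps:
Z(y) = -22 (Z(y) = -19 - 3 = -22)
c(q) = (-2 + q)/(2*q) (c(q) = (q - 2)/(q + q) = (-2 + q)/((2*q)) = (-2 + q)*(1/(2*q)) = (-2 + q)/(2*q))
((c(R) + Z(-6)) + 94) + (21*4 - 20) = (((½)*(-2 - 11)/(-11) - 22) + 94) + (21*4 - 20) = (((½)*(-1/11)*(-13) - 22) + 94) + (84 - 20) = ((13/22 - 22) + 94) + 64 = (-471/22 + 94) + 64 = 1597/22 + 64 = 3005/22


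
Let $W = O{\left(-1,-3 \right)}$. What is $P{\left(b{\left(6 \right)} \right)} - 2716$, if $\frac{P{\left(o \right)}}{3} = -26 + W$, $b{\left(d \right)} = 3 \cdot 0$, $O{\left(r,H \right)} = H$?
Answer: $-2803$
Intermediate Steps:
$W = -3$
$b{\left(d \right)} = 0$
$P{\left(o \right)} = -87$ ($P{\left(o \right)} = 3 \left(-26 - 3\right) = 3 \left(-29\right) = -87$)
$P{\left(b{\left(6 \right)} \right)} - 2716 = -87 - 2716 = -2803$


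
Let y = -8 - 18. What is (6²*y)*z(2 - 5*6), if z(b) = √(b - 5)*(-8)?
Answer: 7488*I*√33 ≈ 43015.0*I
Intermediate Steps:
z(b) = -8*√(-5 + b) (z(b) = √(-5 + b)*(-8) = -8*√(-5 + b))
y = -26
(6²*y)*z(2 - 5*6) = (6²*(-26))*(-8*√(-5 + (2 - 5*6))) = (36*(-26))*(-8*√(-5 + (2 - 30))) = -(-7488)*√(-5 - 28) = -(-7488)*√(-33) = -(-7488)*I*√33 = 7488*I*√33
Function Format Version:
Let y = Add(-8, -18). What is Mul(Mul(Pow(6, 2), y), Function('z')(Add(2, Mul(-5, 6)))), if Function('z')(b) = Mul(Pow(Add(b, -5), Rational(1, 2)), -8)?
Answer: Mul(7488, I, Pow(33, Rational(1, 2))) ≈ Mul(43015., I)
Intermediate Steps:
Function('z')(b) = Mul(-8, Pow(Add(-5, b), Rational(1, 2))) (Function('z')(b) = Mul(Pow(Add(-5, b), Rational(1, 2)), -8) = Mul(-8, Pow(Add(-5, b), Rational(1, 2))))
y = -26
Mul(Mul(Pow(6, 2), y), Function('z')(Add(2, Mul(-5, 6)))) = Mul(Mul(Pow(6, 2), -26), Mul(-8, Pow(Add(-5, Add(2, Mul(-5, 6))), Rational(1, 2)))) = Mul(Mul(36, -26), Mul(-8, Pow(Add(-5, Add(2, -30)), Rational(1, 2)))) = Mul(-936, Mul(-8, Pow(Add(-5, -28), Rational(1, 2)))) = Mul(-936, Mul(-8, Pow(-33, Rational(1, 2)))) = Mul(-936, Mul(-8, Mul(I, Pow(33, Rational(1, 2))))) = Mul(-936, Mul(-8, I, Pow(33, Rational(1, 2)))) = Mul(7488, I, Pow(33, Rational(1, 2)))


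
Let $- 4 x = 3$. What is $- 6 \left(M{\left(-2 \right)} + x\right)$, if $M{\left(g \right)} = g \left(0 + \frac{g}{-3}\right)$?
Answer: $\frac{25}{2} \approx 12.5$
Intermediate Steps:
$x = - \frac{3}{4}$ ($x = \left(- \frac{1}{4}\right) 3 = - \frac{3}{4} \approx -0.75$)
$M{\left(g \right)} = - \frac{g^{2}}{3}$ ($M{\left(g \right)} = g \left(0 + g \left(- \frac{1}{3}\right)\right) = g \left(0 - \frac{g}{3}\right) = g \left(- \frac{g}{3}\right) = - \frac{g^{2}}{3}$)
$- 6 \left(M{\left(-2 \right)} + x\right) = - 6 \left(- \frac{\left(-2\right)^{2}}{3} - \frac{3}{4}\right) = - 6 \left(\left(- \frac{1}{3}\right) 4 - \frac{3}{4}\right) = - 6 \left(- \frac{4}{3} - \frac{3}{4}\right) = \left(-6\right) \left(- \frac{25}{12}\right) = \frac{25}{2}$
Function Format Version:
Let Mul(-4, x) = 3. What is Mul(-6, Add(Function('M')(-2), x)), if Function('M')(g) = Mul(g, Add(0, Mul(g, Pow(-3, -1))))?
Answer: Rational(25, 2) ≈ 12.500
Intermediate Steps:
x = Rational(-3, 4) (x = Mul(Rational(-1, 4), 3) = Rational(-3, 4) ≈ -0.75000)
Function('M')(g) = Mul(Rational(-1, 3), Pow(g, 2)) (Function('M')(g) = Mul(g, Add(0, Mul(g, Rational(-1, 3)))) = Mul(g, Add(0, Mul(Rational(-1, 3), g))) = Mul(g, Mul(Rational(-1, 3), g)) = Mul(Rational(-1, 3), Pow(g, 2)))
Mul(-6, Add(Function('M')(-2), x)) = Mul(-6, Add(Mul(Rational(-1, 3), Pow(-2, 2)), Rational(-3, 4))) = Mul(-6, Add(Mul(Rational(-1, 3), 4), Rational(-3, 4))) = Mul(-6, Add(Rational(-4, 3), Rational(-3, 4))) = Mul(-6, Rational(-25, 12)) = Rational(25, 2)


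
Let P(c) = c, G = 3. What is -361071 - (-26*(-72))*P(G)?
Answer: -366687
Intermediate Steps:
-361071 - (-26*(-72))*P(G) = -361071 - (-26*(-72))*3 = -361071 - 1872*3 = -361071 - 1*5616 = -361071 - 5616 = -366687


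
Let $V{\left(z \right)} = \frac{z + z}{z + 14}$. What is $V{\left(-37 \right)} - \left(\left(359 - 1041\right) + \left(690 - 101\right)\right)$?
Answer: $\frac{2213}{23} \approx 96.217$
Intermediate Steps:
$V{\left(z \right)} = \frac{2 z}{14 + z}$
$V{\left(-37 \right)} - \left(\left(359 - 1041\right) + \left(690 - 101\right)\right) = 2 \left(-37\right) \frac{1}{14 - 37} - \left(\left(359 - 1041\right) + \left(690 - 101\right)\right) = 2 \left(-37\right) \frac{1}{-23} - \left(-682 + 589\right) = 2 \left(-37\right) \left(- \frac{1}{23}\right) - -93 = \frac{74}{23} + 93 = \frac{2213}{23}$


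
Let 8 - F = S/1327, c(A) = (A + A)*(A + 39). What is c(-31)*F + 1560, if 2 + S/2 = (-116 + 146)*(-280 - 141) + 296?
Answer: -15432728/1327 ≈ -11630.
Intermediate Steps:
S = -24672 (S = -4 + 2*((-116 + 146)*(-280 - 141) + 296) = -4 + 2*(30*(-421) + 296) = -4 + 2*(-12630 + 296) = -4 + 2*(-12334) = -4 - 24668 = -24672)
c(A) = 2*A*(39 + A) (c(A) = (2*A)*(39 + A) = 2*A*(39 + A))
F = 35288/1327 (F = 8 - (-24672)/1327 = 8 - 1*(-24672/1327) = 8 + 24672/1327 = 35288/1327 ≈ 26.592)
c(-31)*F + 1560 = (2*(-31)*(39 - 31))*(35288/1327) + 1560 = (2*(-31)*8)*(35288/1327) + 1560 = -496*35288/1327 + 1560 = -17502848/1327 + 1560 = -15432728/1327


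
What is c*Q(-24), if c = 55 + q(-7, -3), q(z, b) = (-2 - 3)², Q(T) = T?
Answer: -1920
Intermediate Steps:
q(z, b) = 25 (q(z, b) = (-5)² = 25)
c = 80 (c = 55 + 25 = 80)
c*Q(-24) = 80*(-24) = -1920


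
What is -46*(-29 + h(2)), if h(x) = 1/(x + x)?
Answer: 2645/2 ≈ 1322.5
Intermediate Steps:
h(x) = 1/(2*x)
-46*(-29 + h(2)) = -46*(-29 + (½)/2) = -46*(-29 + (½)*(½)) = -46*(-29 + ¼) = -46*(-115/4) = 2645/2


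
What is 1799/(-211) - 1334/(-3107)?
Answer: -5308019/655577 ≈ -8.0967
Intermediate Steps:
1799/(-211) - 1334/(-3107) = 1799*(-1/211) - 1334*(-1/3107) = -1799/211 + 1334/3107 = -5308019/655577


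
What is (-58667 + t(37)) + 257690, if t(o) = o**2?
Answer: 200392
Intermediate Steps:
(-58667 + t(37)) + 257690 = (-58667 + 37**2) + 257690 = (-58667 + 1369) + 257690 = -57298 + 257690 = 200392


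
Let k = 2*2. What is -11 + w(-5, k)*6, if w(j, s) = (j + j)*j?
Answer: 289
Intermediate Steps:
k = 4
w(j, s) = 2*j² (w(j, s) = (2*j)*j = 2*j²)
-11 + w(-5, k)*6 = -11 + (2*(-5)²)*6 = -11 + (2*25)*6 = -11 + 50*6 = -11 + 300 = 289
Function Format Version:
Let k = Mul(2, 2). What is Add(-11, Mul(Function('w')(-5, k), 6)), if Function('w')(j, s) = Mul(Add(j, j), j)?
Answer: 289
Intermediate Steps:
k = 4
Function('w')(j, s) = Mul(2, Pow(j, 2)) (Function('w')(j, s) = Mul(Mul(2, j), j) = Mul(2, Pow(j, 2)))
Add(-11, Mul(Function('w')(-5, k), 6)) = Add(-11, Mul(Mul(2, Pow(-5, 2)), 6)) = Add(-11, Mul(Mul(2, 25), 6)) = Add(-11, Mul(50, 6)) = Add(-11, 300) = 289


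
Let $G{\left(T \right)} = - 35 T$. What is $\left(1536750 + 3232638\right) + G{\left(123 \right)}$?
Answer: $4765083$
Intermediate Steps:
$\left(1536750 + 3232638\right) + G{\left(123 \right)} = \left(1536750 + 3232638\right) - 4305 = 4769388 - 4305 = 4765083$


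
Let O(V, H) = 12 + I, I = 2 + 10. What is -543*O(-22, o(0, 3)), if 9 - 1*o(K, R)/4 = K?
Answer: -13032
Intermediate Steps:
o(K, R) = 36 - 4*K
I = 12
O(V, H) = 24 (O(V, H) = 12 + 12 = 24)
-543*O(-22, o(0, 3)) = -543*24 = -13032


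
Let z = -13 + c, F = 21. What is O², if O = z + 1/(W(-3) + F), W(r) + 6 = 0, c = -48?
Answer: 835396/225 ≈ 3712.9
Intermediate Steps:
W(r) = -6 (W(r) = -6 + 0 = -6)
z = -61 (z = -13 - 48 = -61)
O = -914/15 (O = -61 + 1/(-6 + 21) = -61 + 1/15 = -914/15 ≈ -60.933)
O² = (-914/15)² = 835396/225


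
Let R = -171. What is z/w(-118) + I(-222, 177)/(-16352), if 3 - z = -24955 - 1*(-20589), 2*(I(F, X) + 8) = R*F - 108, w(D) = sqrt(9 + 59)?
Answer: -18919/16352 + 257*sqrt(17)/2 ≈ 528.66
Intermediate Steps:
w(D) = 2*sqrt(17) (w(D) = sqrt(68) = 2*sqrt(17))
I(F, X) = -62 - 171*F/2 (I(F, X) = -8 + (-171*F - 108)/2 = -8 + (-108 - 171*F)/2 = -8 + (-54 - 171*F/2) = -62 - 171*F/2)
z = 4369 (z = 3 - (-24955 - 1*(-20589)) = 3 - (-24955 + 20589) = 3 - 1*(-4366) = 3 + 4366 = 4369)
z/w(-118) + I(-222, 177)/(-16352) = 4369/((2*sqrt(17))) + (-62 - 171/2*(-222))/(-16352) = 4369*(sqrt(17)/34) + (-62 + 18981)*(-1/16352) = 257*sqrt(17)/2 + 18919*(-1/16352) = 257*sqrt(17)/2 - 18919/16352 = -18919/16352 + 257*sqrt(17)/2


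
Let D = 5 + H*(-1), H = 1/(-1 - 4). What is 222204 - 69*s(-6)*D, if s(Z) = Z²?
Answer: 1046436/5 ≈ 2.0929e+5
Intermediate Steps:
H = -⅕ (H = 1/(-5) = -⅕ ≈ -0.20000)
D = 26/5 (D = 5 - ⅕*(-1) = 5 + ⅕ = 26/5 ≈ 5.2000)
222204 - 69*s(-6)*D = 222204 - 69*(-6)²*26/5 = 222204 - 69*36*26/5 = 222204 - 2484*26/5 = 222204 - 1*64584/5 = 222204 - 64584/5 = 1046436/5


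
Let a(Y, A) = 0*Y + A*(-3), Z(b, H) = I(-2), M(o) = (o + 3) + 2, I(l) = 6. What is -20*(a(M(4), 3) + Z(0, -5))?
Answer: 60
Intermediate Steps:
M(o) = 5 + o (M(o) = (3 + o) + 2 = 5 + o)
Z(b, H) = 6
a(Y, A) = -3*A (a(Y, A) = 0 - 3*A = -3*A)
-20*(a(M(4), 3) + Z(0, -5)) = -20*(-3*3 + 6) = -20*(-9 + 6) = -20*(-3) = 60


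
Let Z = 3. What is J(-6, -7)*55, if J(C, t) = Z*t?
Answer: -1155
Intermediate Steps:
J(C, t) = 3*t
J(-6, -7)*55 = (3*(-7))*55 = -21*55 = -1155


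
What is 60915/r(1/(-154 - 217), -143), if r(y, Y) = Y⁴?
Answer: 60915/418161601 ≈ 0.00014567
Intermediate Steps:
60915/r(1/(-154 - 217), -143) = 60915/((-143)⁴) = 60915/418161601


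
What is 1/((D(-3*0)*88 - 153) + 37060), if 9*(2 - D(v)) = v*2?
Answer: 1/37083 ≈ 2.6967e-5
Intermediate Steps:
D(v) = 2 - 2*v/9 (D(v) = 2 - v*2/9 = 2 - 2*v/9)
1/((D(-3*0)*88 - 153) + 37060) = 1/(((2 - (-2)*0/3)*88 - 153) + 37060) = 1/(((2 - 2/9*0)*88 - 153) + 37060) = 1/(((2 + 0)*88 - 153) + 37060) = 1/((2*88 - 153) + 37060) = 1/((176 - 153) + 37060) = 1/(23 + 37060) = 1/37083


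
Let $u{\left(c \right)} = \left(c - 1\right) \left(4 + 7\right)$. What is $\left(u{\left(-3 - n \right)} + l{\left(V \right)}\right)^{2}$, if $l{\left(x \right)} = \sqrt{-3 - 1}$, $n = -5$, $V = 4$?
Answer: $117 + 44 i \approx 117.0 + 44.0 i$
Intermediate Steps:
$l{\left(x \right)} = 2 i$ ($l{\left(x \right)} = \sqrt{-4} = 2 i$)
$u{\left(c \right)} = -11 + 11 c$ ($u{\left(c \right)} = \left(-1 + c\right) 11 = -11 + 11 c$)
$\left(u{\left(-3 - n \right)} + l{\left(V \right)}\right)^{2} = \left(\left(-11 + 11 \left(-3 - -5\right)\right) + 2 i\right)^{2} = \left(\left(-11 + 11 \left(-3 + 5\right)\right) + 2 i\right)^{2} = \left(\left(-11 + 11 \cdot 2\right) + 2 i\right)^{2} = \left(\left(-11 + 22\right) + 2 i\right)^{2} = \left(11 + 2 i\right)^{2}$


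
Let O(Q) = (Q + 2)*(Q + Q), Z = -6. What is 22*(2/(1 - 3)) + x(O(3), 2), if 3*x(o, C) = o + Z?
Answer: -14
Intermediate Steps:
O(Q) = 2*Q*(2 + Q) (O(Q) = (2 + Q)*(2*Q) = 2*Q*(2 + Q))
x(o, C) = -2 + o/3 (x(o, C) = (o - 6)/3 = (-6 + o)/3 = -2 + o/3)
22*(2/(1 - 3)) + x(O(3), 2) = 22*(2/(1 - 3)) + (-2 + (2*3*(2 + 3))/3) = 22*(2/(-2)) + (-2 + (2*3*5)/3) = 22*(-½*2) + (-2 + (⅓)*30) = 22*(-1) + (-2 + 10) = -22 + 8 = -14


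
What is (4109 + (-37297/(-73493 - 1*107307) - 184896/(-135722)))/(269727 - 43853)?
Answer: 50433671109317/2771308820931200 ≈ 0.018198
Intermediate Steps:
(4109 + (-37297/(-73493 - 1*107307) - 184896/(-135722)))/(269727 - 43853) = (4109 + (-37297/(-73493 - 107307) - 184896*(-1/135722)))/225874 = (4109 + (-37297/(-180800) + 92448/67861))*(1/225874) = (4109 + (-37297*(-1/180800) + 92448/67861))*(1/225874) = (4109 + (37297/180800 + 92448/67861))*(1/225874) = (4109 + 19245610117/12269268800)*(1/225874) = (50433671109317/12269268800)*(1/225874) = 50433671109317/2771308820931200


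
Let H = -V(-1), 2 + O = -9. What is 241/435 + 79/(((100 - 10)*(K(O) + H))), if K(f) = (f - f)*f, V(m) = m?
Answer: 3737/2610 ≈ 1.4318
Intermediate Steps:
O = -11 (O = -2 - 9 = -11)
H = 1 (H = -1*(-1) = 1)
K(f) = 0 (K(f) = 0*f = 0)
241/435 + 79/(((100 - 10)*(K(O) + H))) = 241/435 + 79/(((100 - 10)*(0 + 1))) = 241*(1/435) + 79/((90*1)) = 241/435 + 79/90 = 3737/2610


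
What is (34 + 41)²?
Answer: 5625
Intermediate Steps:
(34 + 41)² = 75² = 5625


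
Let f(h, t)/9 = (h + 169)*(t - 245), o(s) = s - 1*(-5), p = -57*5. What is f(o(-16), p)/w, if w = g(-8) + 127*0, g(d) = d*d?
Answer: -188415/16 ≈ -11776.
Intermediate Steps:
g(d) = d²
p = -285
o(s) = 5 + s (o(s) = s + 5 = 5 + s)
f(h, t) = 9*(-245 + t)*(169 + h) (f(h, t) = 9*((h + 169)*(t - 245)) = 9*((169 + h)*(-245 + t)) = 9*((-245 + t)*(169 + h)) = 9*(-245 + t)*(169 + h))
w = 64 (w = (-8)² + 127*0 = 64 + 0 = 64)
f(o(-16), p)/w = (-372645 - 2205*(5 - 16) + 1521*(-285) + 9*(5 - 16)*(-285))/64 = (-372645 - 2205*(-11) - 433485 + 9*(-11)*(-285))*(1/64) = (-372645 + 24255 - 433485 + 28215)*(1/64) = -753660*1/64 = -188415/16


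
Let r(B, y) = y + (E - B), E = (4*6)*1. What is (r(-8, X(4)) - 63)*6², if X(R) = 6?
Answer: -900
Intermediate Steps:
E = 24 (E = 24*1 = 24)
r(B, y) = 24 + y - B (r(B, y) = y + (24 - B) = 24 + y - B)
(r(-8, X(4)) - 63)*6² = ((24 + 6 - 1*(-8)) - 63)*6² = ((24 + 6 + 8) - 63)*36 = (38 - 63)*36 = -25*36 = -900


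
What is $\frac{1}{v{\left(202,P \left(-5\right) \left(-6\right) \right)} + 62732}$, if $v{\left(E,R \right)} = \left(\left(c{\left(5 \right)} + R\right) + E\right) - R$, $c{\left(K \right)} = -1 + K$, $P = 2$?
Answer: $\frac{1}{62938} \approx 1.5889 \cdot 10^{-5}$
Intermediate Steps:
$v{\left(E,R \right)} = 4 + E$ ($v{\left(E,R \right)} = \left(\left(\left(-1 + 5\right) + R\right) + E\right) - R = \left(\left(4 + R\right) + E\right) - R = \left(4 + E + R\right) - R = 4 + E$)
$\frac{1}{v{\left(202,P \left(-5\right) \left(-6\right) \right)} + 62732} = \frac{1}{\left(4 + 202\right) + 62732} = \frac{1}{206 + 62732} = \frac{1}{62938}$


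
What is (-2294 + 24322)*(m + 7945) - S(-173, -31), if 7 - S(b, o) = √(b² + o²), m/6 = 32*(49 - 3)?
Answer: 369563749 + √30890 ≈ 3.6956e+8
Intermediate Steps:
m = 8832 (m = 6*(32*(49 - 3)) = 6*(32*46) = 6*1472 = 8832)
S(b, o) = 7 - √(b² + o²)
(-2294 + 24322)*(m + 7945) - S(-173, -31) = (-2294 + 24322)*(8832 + 7945) - (7 - √((-173)² + (-31)²)) = 22028*16777 - (7 - √(29929 + 961)) = 369563756 - (7 - √30890) = 369563756 + (-7 + √30890) = 369563749 + √30890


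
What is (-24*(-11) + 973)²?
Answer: 1530169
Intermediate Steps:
(-24*(-11) + 973)² = (264 + 973)² = 1237² = 1530169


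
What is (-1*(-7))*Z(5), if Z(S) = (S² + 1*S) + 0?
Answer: 210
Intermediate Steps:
Z(S) = S + S² (Z(S) = (S² + S) + 0 = (S + S²) + 0 = S + S²)
(-1*(-7))*Z(5) = (-1*(-7))*(5*(1 + 5)) = 7*(5*6) = 7*30 = 210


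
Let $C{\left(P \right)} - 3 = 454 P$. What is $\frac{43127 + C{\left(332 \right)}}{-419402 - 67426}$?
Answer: $- \frac{96929}{243414} \approx -0.39821$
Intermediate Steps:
$C{\left(P \right)} = 3 + 454 P$
$\frac{43127 + C{\left(332 \right)}}{-419402 - 67426} = \frac{43127 + \left(3 + 454 \cdot 332\right)}{-419402 - 67426} = \frac{43127 + \left(3 + 150728\right)}{-486828} = \left(43127 + 150731\right) \left(- \frac{1}{486828}\right) = 193858 \left(- \frac{1}{486828}\right) = - \frac{96929}{243414}$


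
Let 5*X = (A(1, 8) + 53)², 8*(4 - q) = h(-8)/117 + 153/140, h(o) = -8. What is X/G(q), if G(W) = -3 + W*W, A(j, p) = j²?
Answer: 10014408069120/205919004841 ≈ 48.633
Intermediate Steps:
q = 507379/131040 (q = 4 - (-8/117 + 153/140)/8 = 4 - ⅛*16781/16380 = 4 - 16781/131040 = 507379/131040 ≈ 3.8719)
X = 2916/5 (X = (1² + 53)²/5 = (1 + 53)²/5 = (⅕)*54² = (⅕)*2916 = 2916/5 ≈ 583.20)
G(W) = -3 + W²
X/G(q) = 2916/(5*(-3 + (507379/131040)²)) = 2916/(5*(-3 + 257433449641/17171481600)) = 2916/(5*(205919004841/17171481600)) = (2916/5)*(17171481600/205919004841) = 10014408069120/205919004841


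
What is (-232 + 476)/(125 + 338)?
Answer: 244/463 ≈ 0.52700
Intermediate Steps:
(-232 + 476)/(125 + 338) = 244/463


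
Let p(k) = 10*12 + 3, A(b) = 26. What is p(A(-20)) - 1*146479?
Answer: -146356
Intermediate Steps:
p(k) = 123 (p(k) = 120 + 3 = 123)
p(A(-20)) - 1*146479 = 123 - 1*146479 = 123 - 146479 = -146356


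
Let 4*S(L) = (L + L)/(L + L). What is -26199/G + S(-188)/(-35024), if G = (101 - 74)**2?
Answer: -407819537/11347776 ≈ -35.938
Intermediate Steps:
G = 729 (G = 27**2 = 729)
S(L) = 1/4 (S(L) = ((L + L)/(L + L))/4 = ((2*L)/((2*L)))/4 = ((2*L)*(1/(2*L)))/4 = (1/4)*1 = 1/4)
-26199/G + S(-188)/(-35024) = -26199/729 + (1/4)/(-35024) = -26199*1/729 + (1/4)*(-1/35024) = -2911/81 - 1/140096 = -407819537/11347776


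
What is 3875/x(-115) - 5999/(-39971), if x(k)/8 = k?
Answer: -29873709/7354664 ≈ -4.0619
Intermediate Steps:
x(k) = 8*k
3875/x(-115) - 5999/(-39971) = 3875/((8*(-115))) - 5999/(-39971) = 3875/(-920) - 5999*(-1/39971) = 3875*(-1/920) + 5999/39971 = -775/184 + 5999/39971 = -29873709/7354664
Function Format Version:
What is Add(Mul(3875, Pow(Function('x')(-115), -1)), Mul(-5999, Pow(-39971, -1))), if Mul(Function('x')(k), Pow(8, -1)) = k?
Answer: Rational(-29873709, 7354664) ≈ -4.0619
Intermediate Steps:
Function('x')(k) = Mul(8, k)
Add(Mul(3875, Pow(Function('x')(-115), -1)), Mul(-5999, Pow(-39971, -1))) = Add(Mul(3875, Pow(Mul(8, -115), -1)), Mul(-5999, Pow(-39971, -1))) = Add(Mul(3875, Pow(-920, -1)), Mul(-5999, Rational(-1, 39971))) = Add(Mul(3875, Rational(-1, 920)), Rational(5999, 39971)) = Add(Rational(-775, 184), Rational(5999, 39971)) = Rational(-29873709, 7354664)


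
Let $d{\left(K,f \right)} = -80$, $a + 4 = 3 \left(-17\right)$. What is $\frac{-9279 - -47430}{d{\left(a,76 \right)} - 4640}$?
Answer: $- \frac{38151}{4720} \approx -8.0828$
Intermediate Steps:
$a = -55$ ($a = -4 + 3 \left(-17\right) = -4 - 51 = -55$)
$\frac{-9279 - -47430}{d{\left(a,76 \right)} - 4640} = \frac{-9279 - -47430}{-80 - 4640} = \frac{-9279 + 47430}{-80 - 4640} = \frac{38151}{-80 - 4640} = \frac{38151}{-4720} = 38151 \left(- \frac{1}{4720}\right) = - \frac{38151}{4720}$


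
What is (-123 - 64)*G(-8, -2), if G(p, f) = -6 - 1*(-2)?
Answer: 748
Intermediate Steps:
G(p, f) = -4 (G(p, f) = -6 + 2 = -4)
(-123 - 64)*G(-8, -2) = (-123 - 64)*(-4) = -187*(-4) = 748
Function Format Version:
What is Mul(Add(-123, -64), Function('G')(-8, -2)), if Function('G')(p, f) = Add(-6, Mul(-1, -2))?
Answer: 748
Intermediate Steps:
Function('G')(p, f) = -4 (Function('G')(p, f) = Add(-6, 2) = -4)
Mul(Add(-123, -64), Function('G')(-8, -2)) = Mul(Add(-123, -64), -4) = Mul(-187, -4) = 748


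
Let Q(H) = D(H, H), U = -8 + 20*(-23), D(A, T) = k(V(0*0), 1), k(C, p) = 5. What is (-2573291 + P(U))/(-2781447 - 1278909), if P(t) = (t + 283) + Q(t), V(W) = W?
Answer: 2573471/4060356 ≈ 0.63380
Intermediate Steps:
D(A, T) = 5
U = -468 (U = -8 - 460 = -468)
Q(H) = 5
P(t) = 288 + t (P(t) = (t + 283) + 5 = (283 + t) + 5 = 288 + t)
(-2573291 + P(U))/(-2781447 - 1278909) = (-2573291 + (288 - 468))/(-2781447 - 1278909) = (-2573291 - 180)/(-4060356) = -2573471*(-1/4060356) = 2573471/4060356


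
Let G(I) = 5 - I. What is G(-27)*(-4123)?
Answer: -131936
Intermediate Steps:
G(-27)*(-4123) = (5 - 1*(-27))*(-4123) = (5 + 27)*(-4123) = 32*(-4123) = -131936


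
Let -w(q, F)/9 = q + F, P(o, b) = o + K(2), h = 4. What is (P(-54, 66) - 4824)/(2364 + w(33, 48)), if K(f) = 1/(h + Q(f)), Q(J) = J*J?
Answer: -39023/13080 ≈ -2.9834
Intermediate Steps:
Q(J) = J²
K(f) = 1/(4 + f²)
P(o, b) = ⅛ + o (P(o, b) = o + 1/(4 + 2²) = o + 1/(4 + 4) = o + 1/8 = o + ⅛ = ⅛ + o)
w(q, F) = -9*F - 9*q (w(q, F) = -9*(q + F) = -9*(F + q) = -9*F - 9*q)
(P(-54, 66) - 4824)/(2364 + w(33, 48)) = ((⅛ - 54) - 4824)/(2364 + (-9*48 - 9*33)) = (-431/8 - 4824)/(2364 + (-432 - 297)) = -39023/(8*(2364 - 729)) = -39023/8/1635 = -39023/8*1/1635 = -39023/13080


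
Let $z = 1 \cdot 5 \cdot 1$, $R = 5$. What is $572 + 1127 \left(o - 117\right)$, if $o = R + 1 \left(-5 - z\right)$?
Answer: $-136922$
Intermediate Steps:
$z = 5$ ($z = 5 \cdot 1 = 5$)
$o = -5$ ($o = 5 + 1 \left(-5 - 5\right) = 5 + 1 \left(-10\right) = 5 - 10 = -5$)
$572 + 1127 \left(o - 117\right) = 572 + 1127 \left(-5 - 117\right) = 572 + 1127 \left(-122\right) = 572 - 137494 = -136922$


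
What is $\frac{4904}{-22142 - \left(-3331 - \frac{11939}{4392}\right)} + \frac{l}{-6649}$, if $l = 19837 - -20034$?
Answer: $- \frac{3436791358315}{549247114477} \approx -6.2573$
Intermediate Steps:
$l = 39871$ ($l = 19837 + 20034 = 39871$)
$\frac{4904}{-22142 - \left(-3331 - \frac{11939}{4392}\right)} + \frac{l}{-6649} = \frac{4904}{-22142 - \left(-3331 - \frac{11939}{4392}\right)} + \frac{39871}{-6649} = \frac{4904}{-22142 - \left(-3331 - 11939 \cdot \frac{1}{4392}\right)} + 39871 \left(- \frac{1}{6649}\right) = \frac{4904}{-22142 - \left(-3331 - \frac{11939}{4392}\right)} - \frac{39871}{6649} = \frac{4904}{-22142 - - \frac{14641691}{4392}} - \frac{39871}{6649} = \frac{4904}{-22142 + \frac{14641691}{4392}} - \frac{39871}{6649} = \frac{4904}{- \frac{82605973}{4392}} - \frac{39871}{6649} = 4904 \left(- \frac{4392}{82605973}\right) - \frac{39871}{6649} = - \frac{21538368}{82605973} - \frac{39871}{6649} = - \frac{3436791358315}{549247114477}$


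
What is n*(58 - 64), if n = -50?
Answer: 300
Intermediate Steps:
n*(58 - 64) = -50*(58 - 64) = -50*(-6) = 300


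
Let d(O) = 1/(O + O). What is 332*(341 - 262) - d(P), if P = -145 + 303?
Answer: 8288047/316 ≈ 26228.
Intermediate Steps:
P = 158
d(O) = 1/(2*O)
332*(341 - 262) - d(P) = 332*(341 - 262) - 1/(2*158) = 332*79 - 1/(2*158) = 26228 - 1*1/316 = 26228 - 1/316 = 8288047/316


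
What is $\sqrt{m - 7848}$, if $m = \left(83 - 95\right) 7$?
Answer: $2 i \sqrt{1983} \approx 89.062 i$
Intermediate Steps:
$m = -84$ ($m = \left(-12\right) 7 = -84$)
$\sqrt{m - 7848} = \sqrt{-84 - 7848} = \sqrt{-7932} = 2 i \sqrt{1983}$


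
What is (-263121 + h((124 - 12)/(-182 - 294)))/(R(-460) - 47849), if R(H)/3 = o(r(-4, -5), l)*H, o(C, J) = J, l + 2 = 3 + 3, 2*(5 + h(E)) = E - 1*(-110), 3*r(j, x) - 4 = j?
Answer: 4472209/907273 ≈ 4.9293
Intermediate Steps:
r(j, x) = 4/3 + j/3
h(E) = 50 + E/2 (h(E) = -5 + (E - 1*(-110))/2 = -5 + (E + 110)/2 = -5 + (110 + E)/2 = -5 + (55 + E/2) = 50 + E/2)
l = 4 (l = -2 + (3 + 3) = -2 + 6 = 4)
R(H) = 12*H (R(H) = 3*(4*H) = 12*H)
(-263121 + h((124 - 12)/(-182 - 294)))/(R(-460) - 47849) = (-263121 + (50 + ((124 - 12)/(-182 - 294))/2))/(12*(-460) - 47849) = (-263121 + (50 + (112/(-476))/2))/(-5520 - 47849) = (-263121 + (50 + (112*(-1/476))/2))/(-53369) = (-263121 + (50 + (½)*(-4/17)))*(-1/53369) = (-263121 + (50 - 2/17))*(-1/53369) = (-263121 + 848/17)*(-1/53369) = -4472209/17*(-1/53369) = 4472209/907273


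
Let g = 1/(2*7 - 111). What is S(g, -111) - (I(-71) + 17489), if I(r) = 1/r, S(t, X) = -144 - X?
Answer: -1244061/71 ≈ -17522.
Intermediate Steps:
g = -1/97 (g = 1/(14 - 111) = 1/(-97) = -1/97 ≈ -0.010309)
S(g, -111) - (I(-71) + 17489) = (-144 - 1*(-111)) - (1/(-71) + 17489) = (-144 + 111) - (-1/71 + 17489) = -33 - 1*1241718/71 = -33 - 1241718/71 = -1244061/71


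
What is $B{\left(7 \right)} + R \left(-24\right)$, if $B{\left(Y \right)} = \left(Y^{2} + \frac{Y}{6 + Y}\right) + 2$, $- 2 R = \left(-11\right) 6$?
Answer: $- \frac{9626}{13} \approx -740.46$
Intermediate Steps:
$R = 33$ ($R = - \frac{\left(-11\right) 6}{2} = \left(- \frac{1}{2}\right) \left(-66\right) = 33$)
$B{\left(Y \right)} = 2 + Y^{2} + \frac{Y}{6 + Y}$ ($B{\left(Y \right)} = \left(Y^{2} + \frac{Y}{6 + Y}\right) + 2 = 2 + Y^{2} + \frac{Y}{6 + Y}$)
$B{\left(7 \right)} + R \left(-24\right) = \frac{12 + 7^{3} + 3 \cdot 7 + 6 \cdot 7^{2}}{6 + 7} + 33 \left(-24\right) = \frac{12 + 343 + 21 + 6 \cdot 49}{13} - 792 = \frac{12 + 343 + 21 + 294}{13} - 792 = \frac{1}{13} \cdot 670 - 792 = \frac{670}{13} - 792 = - \frac{9626}{13}$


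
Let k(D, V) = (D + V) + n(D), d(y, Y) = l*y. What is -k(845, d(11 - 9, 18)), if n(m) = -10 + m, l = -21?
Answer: -1638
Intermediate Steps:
d(y, Y) = -21*y
k(D, V) = -10 + V + 2*D (k(D, V) = (D + V) + (-10 + D) = -10 + V + 2*D)
-k(845, d(11 - 9, 18)) = -(-10 - 21*(11 - 9) + 2*845) = -(-10 - 21*2 + 1690) = -(-10 - 42 + 1690) = -1*1638 = -1638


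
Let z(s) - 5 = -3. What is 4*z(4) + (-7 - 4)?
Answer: -3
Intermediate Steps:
z(s) = 2 (z(s) = 5 - 3 = 2)
4*z(4) + (-7 - 4) = 4*2 + (-7 - 4) = 8 - 11 = -3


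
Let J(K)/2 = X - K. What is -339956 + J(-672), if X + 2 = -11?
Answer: -338638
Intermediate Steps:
X = -13 (X = -2 - 11 = -13)
J(K) = -26 - 2*K (J(K) = 2*(-13 - K) = -26 - 2*K)
-339956 + J(-672) = -339956 + (-26 - 2*(-672)) = -339956 + (-26 + 1344) = -339956 + 1318 = -338638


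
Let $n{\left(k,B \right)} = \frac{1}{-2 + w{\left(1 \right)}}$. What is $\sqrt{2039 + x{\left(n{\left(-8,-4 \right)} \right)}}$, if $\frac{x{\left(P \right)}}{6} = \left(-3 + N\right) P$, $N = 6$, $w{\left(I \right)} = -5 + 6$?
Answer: $\sqrt{2021} \approx 44.956$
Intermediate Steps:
$w{\left(I \right)} = 1$
$n{\left(k,B \right)} = -1$ ($n{\left(k,B \right)} = \frac{1}{-2 + 1} = \frac{1}{-1} = -1$)
$x{\left(P \right)} = 18 P$ ($x{\left(P \right)} = 6 \left(-3 + 6\right) P = 6 \cdot 3 P = 18 P$)
$\sqrt{2039 + x{\left(n{\left(-8,-4 \right)} \right)}} = \sqrt{2039 + 18 \left(-1\right)} = \sqrt{2039 - 18} = \sqrt{2021}$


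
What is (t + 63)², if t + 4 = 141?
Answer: 40000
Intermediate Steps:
t = 137 (t = -4 + 141 = 137)
(t + 63)² = (137 + 63)² = 200² = 40000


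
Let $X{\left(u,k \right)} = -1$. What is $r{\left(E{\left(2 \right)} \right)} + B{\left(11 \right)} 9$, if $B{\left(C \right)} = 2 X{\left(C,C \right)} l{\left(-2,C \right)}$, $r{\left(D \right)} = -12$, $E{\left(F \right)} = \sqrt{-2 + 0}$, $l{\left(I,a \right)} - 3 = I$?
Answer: $-30$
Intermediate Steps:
$l{\left(I,a \right)} = 3 + I$
$E{\left(F \right)} = i \sqrt{2}$ ($E{\left(F \right)} = \sqrt{-2} = i \sqrt{2}$)
$B{\left(C \right)} = -2$ ($B{\left(C \right)} = 2 \left(-1\right) \left(3 - 2\right) = \left(-2\right) 1 = -2$)
$r{\left(E{\left(2 \right)} \right)} + B{\left(11 \right)} 9 = -12 - 18 = -30$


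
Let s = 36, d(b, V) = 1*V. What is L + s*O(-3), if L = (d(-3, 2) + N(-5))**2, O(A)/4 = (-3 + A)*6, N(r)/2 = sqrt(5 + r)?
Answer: -5180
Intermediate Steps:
d(b, V) = V
N(r) = 2*sqrt(5 + r)
O(A) = -72 + 24*A (O(A) = 4*((-3 + A)*6) = 4*(-18 + 6*A) = -72 + 24*A)
L = 4 (L = (2 + 2*sqrt(5 - 5))**2 = (2 + 2*sqrt(0))**2 = (2 + 2*0)**2 = (2 + 0)**2 = 2**2 = 4)
L + s*O(-3) = 4 + 36*(-72 + 24*(-3)) = 4 + 36*(-72 - 72) = 4 + 36*(-144) = 4 - 5184 = -5180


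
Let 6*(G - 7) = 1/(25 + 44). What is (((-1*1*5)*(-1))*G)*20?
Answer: 144950/207 ≈ 700.24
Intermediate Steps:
G = 2899/414 (G = 7 + 1/(6*(25 + 44)) = 7 + (⅙)/69 = 7 + (⅙)*(1/69) = 7 + 1/414 = 2899/414 ≈ 7.0024)
(((-1*1*5)*(-1))*G)*20 = (((-1*1*5)*(-1))*(2899/414))*20 = ((-1*5*(-1))*(2899/414))*20 = (-5*(-1)*(2899/414))*20 = (5*(2899/414))*20 = (14495/414)*20 = 144950/207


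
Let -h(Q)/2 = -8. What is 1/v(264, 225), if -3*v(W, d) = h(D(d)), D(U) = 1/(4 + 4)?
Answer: -3/16 ≈ -0.18750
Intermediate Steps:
D(U) = ⅛ (D(U) = 1/8 = ⅛)
h(Q) = 16 (h(Q) = -2*(-8) = 16)
v(W, d) = -16/3 (v(W, d) = -⅓*16 = -16/3)
1/v(264, 225) = 1/(-16/3) = -3/16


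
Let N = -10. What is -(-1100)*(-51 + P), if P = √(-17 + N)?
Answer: -56100 + 3300*I*√3 ≈ -56100.0 + 5715.8*I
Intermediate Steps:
P = 3*I*√3 (P = √(-17 - 10) = √(-27) = 3*I*√3 ≈ 5.1962*I)
-(-1100)*(-51 + P) = -(-1100)*(-51 + 3*I*√3) = -22*(2550 - 150*I*√3) = -56100 + 3300*I*√3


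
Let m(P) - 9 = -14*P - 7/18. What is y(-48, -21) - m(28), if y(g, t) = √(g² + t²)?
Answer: 6901/18 + 3*√305 ≈ 435.78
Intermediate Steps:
m(P) = 155/18 - 14*P (m(P) = 9 + (-14*P - 7/18) = 9 + (-7/18 - 14*P) = 155/18 - 14*P)
y(-48, -21) - m(28) = √((-48)² + (-21)²) - (155/18 - 14*28) = √(2304 + 441) - (155/18 - 392) = √2745 - 1*(-6901/18) = 3*√305 + 6901/18 = 6901/18 + 3*√305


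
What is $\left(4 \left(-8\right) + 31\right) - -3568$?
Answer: $3567$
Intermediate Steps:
$\left(4 \left(-8\right) + 31\right) - -3568 = \left(-32 + 31\right) + 3568 = -1 + 3568 = 3567$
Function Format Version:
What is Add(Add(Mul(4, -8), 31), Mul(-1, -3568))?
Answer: 3567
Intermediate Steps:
Add(Add(Mul(4, -8), 31), Mul(-1, -3568)) = Add(Add(-32, 31), 3568) = Add(-1, 3568) = 3567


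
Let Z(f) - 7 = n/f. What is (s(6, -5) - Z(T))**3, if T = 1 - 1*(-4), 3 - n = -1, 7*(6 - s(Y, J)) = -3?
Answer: -110592/42875 ≈ -2.5794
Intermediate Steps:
s(Y, J) = 45/7 (s(Y, J) = 6 - 1/7*(-3) = 6 + 3/7 = 45/7)
n = 4 (n = 3 - 1*(-1) = 3 + 1 = 4)
T = 5 (T = 1 + 4 = 5)
Z(f) = 7 + 4/f
(s(6, -5) - Z(T))**3 = (45/7 - (7 + 4/5))**3 = (45/7 - 1*39/5)**3 = (45/7 - 39/5)**3 = (-48/35)**3 = -110592/42875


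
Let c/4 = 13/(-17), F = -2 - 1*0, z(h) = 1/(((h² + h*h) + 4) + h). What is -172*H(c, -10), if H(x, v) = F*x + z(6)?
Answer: -734870/697 ≈ -1054.3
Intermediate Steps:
z(h) = 1/(4 + h + 2*h²) (z(h) = 1/(((h² + h²) + 4) + h) = 1/((2*h² + 4) + h) = 1/((4 + 2*h²) + h) = 1/(4 + h + 2*h²))
F = -2 (F = -2 + 0 = -2)
c = -52/17 (c = 4*(13/(-17)) = 4*(13*(-1/17)) = 4*(-13/17) = -52/17 ≈ -3.0588)
H(x, v) = 1/82 - 2*x (H(x, v) = -2*x + 1/(4 + 6 + 2*6²) = -2*x + 1/(4 + 6 + 2*36) = -2*x + 1/(4 + 6 + 72) = -2*x + 1/82 = 1/82 - 2*x)
-172*H(c, -10) = -172*(1/82 - 2*(-52/17)) = -172*(1/82 + 104/17) = -172*8545/1394 = -734870/697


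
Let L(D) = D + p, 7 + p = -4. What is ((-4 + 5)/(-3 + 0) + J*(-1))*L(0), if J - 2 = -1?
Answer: 44/3 ≈ 14.667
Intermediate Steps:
J = 1 (J = 2 - 1 = 1)
p = -11 (p = -7 - 4 = -11)
L(D) = -11 + D (L(D) = D - 11 = -11 + D)
((-4 + 5)/(-3 + 0) + J*(-1))*L(0) = ((-4 + 5)/(-3 + 0) + 1*(-1))*(-11 + 0) = (1/(-3) - 1)*(-11) = (1*(-⅓) - 1)*(-11) = (-⅓ - 1)*(-11) = -4/3*(-11) = 44/3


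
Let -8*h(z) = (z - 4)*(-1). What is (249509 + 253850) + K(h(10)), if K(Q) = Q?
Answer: 2013439/4 ≈ 5.0336e+5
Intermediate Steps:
h(z) = -½ + z/8 (h(z) = -(z - 4)*(-1)/8 = -(-4 + z)*(-1)/8 = -(4 - z)/8 = -½ + z/8)
(249509 + 253850) + K(h(10)) = (249509 + 253850) + (-½ + (⅛)*10) = 503359 + (-½ + 5/4) = 503359 + ¾ = 2013439/4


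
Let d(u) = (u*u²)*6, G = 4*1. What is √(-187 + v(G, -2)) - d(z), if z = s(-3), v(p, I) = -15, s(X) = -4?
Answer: 384 + I*√202 ≈ 384.0 + 14.213*I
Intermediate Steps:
G = 4
z = -4
d(u) = 6*u³ (d(u) = u³*6 = 6*u³)
√(-187 + v(G, -2)) - d(z) = √(-187 - 15) - 6*(-4)³ = √(-202) - 6*(-64) = I*√202 - 1*(-384) = I*√202 + 384 = 384 + I*√202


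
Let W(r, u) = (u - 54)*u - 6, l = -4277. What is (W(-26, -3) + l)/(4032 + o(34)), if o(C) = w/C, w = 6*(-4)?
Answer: -17476/17133 ≈ -1.0200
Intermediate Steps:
w = -24
o(C) = -24/C
W(r, u) = -6 + u*(-54 + u) (W(r, u) = (-54 + u)*u - 6 = u*(-54 + u) - 6 = -6 + u*(-54 + u))
(W(-26, -3) + l)/(4032 + o(34)) = ((-6 + (-3)² - 54*(-3)) - 4277)/(4032 - 24/34) = ((-6 + 9 + 162) - 4277)/(4032 - 24*1/34) = (165 - 4277)/(4032 - 12/17) = -4112/68532/17 = -4112*17/68532 = -17476/17133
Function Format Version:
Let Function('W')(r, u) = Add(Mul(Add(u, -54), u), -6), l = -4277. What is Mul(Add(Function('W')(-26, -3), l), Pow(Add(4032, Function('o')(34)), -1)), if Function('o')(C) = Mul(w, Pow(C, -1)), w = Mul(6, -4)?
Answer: Rational(-17476, 17133) ≈ -1.0200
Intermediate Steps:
w = -24
Function('o')(C) = Mul(-24, Pow(C, -1))
Function('W')(r, u) = Add(-6, Mul(u, Add(-54, u))) (Function('W')(r, u) = Add(Mul(Add(-54, u), u), -6) = Add(Mul(u, Add(-54, u)), -6) = Add(-6, Mul(u, Add(-54, u))))
Mul(Add(Function('W')(-26, -3), l), Pow(Add(4032, Function('o')(34)), -1)) = Mul(Add(Add(-6, Pow(-3, 2), Mul(-54, -3)), -4277), Pow(Add(4032, Mul(-24, Pow(34, -1))), -1)) = Mul(Add(Add(-6, 9, 162), -4277), Pow(Add(4032, Mul(-24, Rational(1, 34))), -1)) = Mul(Add(165, -4277), Pow(Add(4032, Rational(-12, 17)), -1)) = Mul(-4112, Pow(Rational(68532, 17), -1)) = Mul(-4112, Rational(17, 68532)) = Rational(-17476, 17133)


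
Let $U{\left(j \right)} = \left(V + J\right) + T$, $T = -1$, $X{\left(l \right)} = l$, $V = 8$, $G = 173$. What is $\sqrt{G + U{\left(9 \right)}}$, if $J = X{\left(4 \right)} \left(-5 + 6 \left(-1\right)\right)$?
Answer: $2 \sqrt{34} \approx 11.662$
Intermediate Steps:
$J = -44$ ($J = 4 \left(-5 + 6 \left(-1\right)\right) = 4 \left(-5 - 6\right) = 4 \left(-11\right) = -44$)
$U{\left(j \right)} = -37$ ($U{\left(j \right)} = \left(8 - 44\right) - 1 = -36 - 1 = -37$)
$\sqrt{G + U{\left(9 \right)}} = \sqrt{173 - 37} = \sqrt{136} = 2 \sqrt{34}$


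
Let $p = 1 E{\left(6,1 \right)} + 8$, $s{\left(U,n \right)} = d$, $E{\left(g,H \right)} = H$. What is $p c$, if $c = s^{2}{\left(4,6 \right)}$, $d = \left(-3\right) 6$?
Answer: $2916$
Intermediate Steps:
$d = -18$
$s{\left(U,n \right)} = -18$
$c = 324$ ($c = \left(-18\right)^{2} = 324$)
$p = 9$ ($p = 1 \cdot 1 + 8 = 1 + 8 = 9$)
$p c = 9 \cdot 324 = 2916$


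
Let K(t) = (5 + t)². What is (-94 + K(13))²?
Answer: 52900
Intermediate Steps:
(-94 + K(13))² = (-94 + (5 + 13)²)² = (-94 + 18²)² = (-94 + 324)² = 230² = 52900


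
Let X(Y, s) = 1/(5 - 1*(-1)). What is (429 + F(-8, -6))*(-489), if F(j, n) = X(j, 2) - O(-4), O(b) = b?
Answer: -423637/2 ≈ -2.1182e+5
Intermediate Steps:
X(Y, s) = ⅙ (X(Y, s) = 1/(5 + 1) = 1/6 = ⅙)
F(j, n) = 25/6 (F(j, n) = ⅙ - 1*(-4) = ⅙ + 4 = 25/6)
(429 + F(-8, -6))*(-489) = (429 + 25/6)*(-489) = (2599/6)*(-489) = -423637/2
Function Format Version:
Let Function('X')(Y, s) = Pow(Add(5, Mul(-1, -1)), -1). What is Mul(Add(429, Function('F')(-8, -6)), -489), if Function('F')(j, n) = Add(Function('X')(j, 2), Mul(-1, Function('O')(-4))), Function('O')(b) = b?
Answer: Rational(-423637, 2) ≈ -2.1182e+5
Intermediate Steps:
Function('X')(Y, s) = Rational(1, 6) (Function('X')(Y, s) = Pow(Add(5, 1), -1) = Pow(6, -1) = Rational(1, 6))
Function('F')(j, n) = Rational(25, 6) (Function('F')(j, n) = Add(Rational(1, 6), Mul(-1, -4)) = Add(Rational(1, 6), 4) = Rational(25, 6))
Mul(Add(429, Function('F')(-8, -6)), -489) = Mul(Add(429, Rational(25, 6)), -489) = Mul(Rational(2599, 6), -489) = Rational(-423637, 2)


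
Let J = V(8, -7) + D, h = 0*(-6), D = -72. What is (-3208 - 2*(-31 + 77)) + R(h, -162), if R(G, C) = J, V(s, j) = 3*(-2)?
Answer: -3378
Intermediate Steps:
V(s, j) = -6
h = 0
J = -78 (J = -6 - 72 = -78)
R(G, C) = -78
(-3208 - 2*(-31 + 77)) + R(h, -162) = (-3208 - 2*(-31 + 77)) - 78 = (-3208 - 2*46) - 78 = (-3208 - 92) - 78 = -3300 - 78 = -3378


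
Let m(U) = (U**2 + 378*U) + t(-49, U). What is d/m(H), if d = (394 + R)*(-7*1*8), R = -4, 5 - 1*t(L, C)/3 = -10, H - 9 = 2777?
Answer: -1680/678073 ≈ -0.0024776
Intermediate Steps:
H = 2786 (H = 9 + 2777 = 2786)
t(L, C) = 45 (t(L, C) = 15 - 3*(-10) = 15 + 30 = 45)
m(U) = 45 + U**2 + 378*U (m(U) = (U**2 + 378*U) + 45 = 45 + U**2 + 378*U)
d = -21840 (d = (394 - 4)*(-7*1*8) = 390*(-7*8) = 390*(-56) = -21840)
d/m(H) = -21840/(45 + 2786**2 + 378*2786) = -21840/(45 + 7761796 + 1053108) = -21840/8814949 = -21840*1/8814949 = -1680/678073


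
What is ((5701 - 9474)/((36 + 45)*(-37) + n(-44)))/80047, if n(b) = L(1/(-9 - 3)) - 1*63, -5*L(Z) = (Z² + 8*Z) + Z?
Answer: 246960/16031907761 ≈ 1.5404e-5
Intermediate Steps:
L(Z) = -9*Z/5 - Z²/5 (L(Z) = -((Z² + 8*Z) + Z)/5 = -(Z² + 9*Z)/5 = -9*Z/5 - Z²/5)
n(b) = -45253/720 (n(b) = -(9 + 1/(-9 - 3))/(5*(-9 - 3)) - 1*63 = -⅕*(9 + 1/(-12))/(-12) - 63 = -⅕*(-1/12)*(9 - 1/12) - 63 = -⅕*(-1/12)*107/12 - 63 = 107/720 - 63 = -45253/720)
((5701 - 9474)/((36 + 45)*(-37) + n(-44)))/80047 = ((5701 - 9474)/((36 + 45)*(-37) - 45253/720))/80047 = -3773/(81*(-37) - 45253/720)*(1/80047) = -3773/(-2997 - 45253/720)*(1/80047) = -3773/(-2203093/720)*(1/80047) = -3773*(-720/2203093)*(1/80047) = (2716560/2203093)*(1/80047) = 246960/16031907761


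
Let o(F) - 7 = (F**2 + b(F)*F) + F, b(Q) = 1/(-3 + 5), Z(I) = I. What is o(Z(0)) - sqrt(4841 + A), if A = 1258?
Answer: 7 - sqrt(6099) ≈ -71.096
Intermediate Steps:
b(Q) = 1/2
o(F) = 7 + F**2 + 3*F/2 (o(F) = 7 + ((F**2 + F/2) + F) = 7 + (F**2 + 3*F/2) = 7 + F**2 + 3*F/2)
o(Z(0)) - sqrt(4841 + A) = (7 + 0**2 + (3/2)*0) - sqrt(4841 + 1258) = (7 + 0 + 0) - sqrt(6099) = 7 - sqrt(6099)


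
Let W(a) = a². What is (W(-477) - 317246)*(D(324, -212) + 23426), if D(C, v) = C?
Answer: -2130778750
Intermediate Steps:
(W(-477) - 317246)*(D(324, -212) + 23426) = ((-477)² - 317246)*(324 + 23426) = (227529 - 317246)*23750 = -89717*23750 = -2130778750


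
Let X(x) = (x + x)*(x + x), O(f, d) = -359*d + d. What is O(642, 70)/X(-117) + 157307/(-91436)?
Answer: -2726222063/1251667404 ≈ -2.1781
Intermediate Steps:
O(f, d) = -358*d
X(x) = 4*x² (X(x) = (2*x)*(2*x) = 4*x²)
O(642, 70)/X(-117) + 157307/(-91436) = (-358*70)/((4*(-117)²)) + 157307/(-91436) = -25060/(4*13689) + 157307*(-1/91436) = -25060/54756 - 157307/91436 = -25060*1/54756 - 157307/91436 = -6265/13689 - 157307/91436 = -2726222063/1251667404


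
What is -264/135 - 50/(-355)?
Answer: -5798/3195 ≈ -1.8147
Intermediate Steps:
-264/135 - 50/(-355) = -264*1/135 - 50*(-1/355) = -88/45 + 10/71 = -5798/3195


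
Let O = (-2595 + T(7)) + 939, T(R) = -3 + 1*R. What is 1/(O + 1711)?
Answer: 1/59 ≈ 0.016949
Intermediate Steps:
T(R) = -3 + R
O = -1652 (O = (-2595 + (-3 + 7)) + 939 = (-2595 + 4) + 939 = -2591 + 939 = -1652)
1/(O + 1711) = 1/(-1652 + 1711) = 1/59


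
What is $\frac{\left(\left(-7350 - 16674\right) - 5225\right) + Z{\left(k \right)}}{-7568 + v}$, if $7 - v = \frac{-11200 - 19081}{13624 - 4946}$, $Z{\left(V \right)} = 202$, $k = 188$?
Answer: $\frac{252069866}{65584077} \approx 3.8435$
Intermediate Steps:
$v = \frac{91027}{8678}$ ($v = 7 - \frac{-11200 - 19081}{13624 - 4946} = 7 - - \frac{30281}{8678} = 7 + \frac{30281}{8678} = \frac{91027}{8678} \approx 10.489$)
$\frac{\left(\left(-7350 - 16674\right) - 5225\right) + Z{\left(k \right)}}{-7568 + v} = \frac{\left(\left(-7350 - 16674\right) - 5225\right) + 202}{-7568 + \frac{91027}{8678}} = \frac{\left(-24024 - 5225\right) + 202}{- \frac{65584077}{8678}} = \left(-29249 + 202\right) \left(- \frac{8678}{65584077}\right) = \left(-29047\right) \left(- \frac{8678}{65584077}\right) = \frac{252069866}{65584077}$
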